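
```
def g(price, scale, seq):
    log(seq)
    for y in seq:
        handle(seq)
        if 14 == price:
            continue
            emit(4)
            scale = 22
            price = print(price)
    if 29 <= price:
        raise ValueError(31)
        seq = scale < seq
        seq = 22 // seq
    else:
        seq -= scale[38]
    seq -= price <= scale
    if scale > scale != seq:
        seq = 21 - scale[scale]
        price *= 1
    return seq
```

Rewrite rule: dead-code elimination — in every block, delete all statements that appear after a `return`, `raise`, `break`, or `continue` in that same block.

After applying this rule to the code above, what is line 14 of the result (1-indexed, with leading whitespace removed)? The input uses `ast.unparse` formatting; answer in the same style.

price *= 1

Transformed code:
def g(price, scale, seq):
    log(seq)
    for y in seq:
        handle(seq)
        if 14 == price:
            continue
    if 29 <= price:
        raise ValueError(31)
    else:
        seq -= scale[38]
    seq -= price <= scale
    if scale > scale != seq:
        seq = 21 - scale[scale]
        price *= 1
    return seq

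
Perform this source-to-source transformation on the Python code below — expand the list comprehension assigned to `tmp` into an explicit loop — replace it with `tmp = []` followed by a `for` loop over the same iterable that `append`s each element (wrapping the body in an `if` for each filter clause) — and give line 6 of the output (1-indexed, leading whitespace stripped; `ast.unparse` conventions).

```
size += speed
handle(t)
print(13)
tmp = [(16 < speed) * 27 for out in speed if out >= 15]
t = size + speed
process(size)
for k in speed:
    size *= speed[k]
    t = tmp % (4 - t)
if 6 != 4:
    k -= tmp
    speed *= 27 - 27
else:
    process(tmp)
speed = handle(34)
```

if out >= 15:

Transformed code:
size += speed
handle(t)
print(13)
tmp = []
for out in speed:
    if out >= 15:
        tmp.append((16 < speed) * 27)
t = size + speed
process(size)
for k in speed:
    size *= speed[k]
    t = tmp % (4 - t)
if 6 != 4:
    k -= tmp
    speed *= 27 - 27
else:
    process(tmp)
speed = handle(34)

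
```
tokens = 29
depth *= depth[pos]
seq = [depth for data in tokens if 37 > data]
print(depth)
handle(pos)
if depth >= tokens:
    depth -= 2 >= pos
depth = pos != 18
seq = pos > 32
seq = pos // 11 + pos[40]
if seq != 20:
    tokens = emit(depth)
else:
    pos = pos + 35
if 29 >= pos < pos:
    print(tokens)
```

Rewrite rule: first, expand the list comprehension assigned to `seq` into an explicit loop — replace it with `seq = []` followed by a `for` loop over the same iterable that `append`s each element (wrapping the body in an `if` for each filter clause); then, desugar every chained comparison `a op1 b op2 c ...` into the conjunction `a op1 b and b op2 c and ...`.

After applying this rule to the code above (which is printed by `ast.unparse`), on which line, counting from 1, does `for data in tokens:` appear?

Transformed code:
tokens = 29
depth *= depth[pos]
seq = []
for data in tokens:
    if 37 > data:
        seq.append(depth)
print(depth)
handle(pos)
if depth >= tokens:
    depth -= 2 >= pos
depth = pos != 18
seq = pos > 32
seq = pos // 11 + pos[40]
if seq != 20:
    tokens = emit(depth)
else:
    pos = pos + 35
if 29 >= pos and pos < pos:
    print(tokens)

4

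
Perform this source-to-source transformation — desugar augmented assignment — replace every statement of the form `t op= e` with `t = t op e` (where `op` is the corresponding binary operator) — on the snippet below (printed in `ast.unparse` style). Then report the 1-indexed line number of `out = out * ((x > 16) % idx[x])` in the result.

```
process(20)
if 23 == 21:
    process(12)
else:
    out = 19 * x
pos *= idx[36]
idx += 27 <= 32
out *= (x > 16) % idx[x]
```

8

Transformed code:
process(20)
if 23 == 21:
    process(12)
else:
    out = 19 * x
pos = pos * idx[36]
idx = idx + (27 <= 32)
out = out * ((x > 16) % idx[x])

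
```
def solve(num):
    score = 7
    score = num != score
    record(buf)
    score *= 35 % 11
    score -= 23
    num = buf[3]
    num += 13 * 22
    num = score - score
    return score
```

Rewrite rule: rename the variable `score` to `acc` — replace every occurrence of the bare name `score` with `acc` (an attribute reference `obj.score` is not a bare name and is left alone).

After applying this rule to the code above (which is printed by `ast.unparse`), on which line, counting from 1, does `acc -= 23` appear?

Transformed code:
def solve(num):
    acc = 7
    acc = num != acc
    record(buf)
    acc *= 35 % 11
    acc -= 23
    num = buf[3]
    num += 13 * 22
    num = acc - acc
    return acc

6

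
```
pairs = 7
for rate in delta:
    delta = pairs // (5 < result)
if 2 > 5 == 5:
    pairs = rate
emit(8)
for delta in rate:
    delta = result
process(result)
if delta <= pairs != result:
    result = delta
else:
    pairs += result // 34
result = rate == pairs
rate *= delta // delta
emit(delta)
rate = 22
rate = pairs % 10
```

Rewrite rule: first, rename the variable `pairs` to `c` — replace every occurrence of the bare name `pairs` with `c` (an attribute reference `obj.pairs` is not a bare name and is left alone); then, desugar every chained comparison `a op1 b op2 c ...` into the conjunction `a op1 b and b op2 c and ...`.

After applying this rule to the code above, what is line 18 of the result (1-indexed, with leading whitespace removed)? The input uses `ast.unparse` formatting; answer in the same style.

rate = c % 10

Transformed code:
c = 7
for rate in delta:
    delta = c // (5 < result)
if 2 > 5 and 5 == 5:
    c = rate
emit(8)
for delta in rate:
    delta = result
process(result)
if delta <= c and c != result:
    result = delta
else:
    c += result // 34
result = rate == c
rate *= delta // delta
emit(delta)
rate = 22
rate = c % 10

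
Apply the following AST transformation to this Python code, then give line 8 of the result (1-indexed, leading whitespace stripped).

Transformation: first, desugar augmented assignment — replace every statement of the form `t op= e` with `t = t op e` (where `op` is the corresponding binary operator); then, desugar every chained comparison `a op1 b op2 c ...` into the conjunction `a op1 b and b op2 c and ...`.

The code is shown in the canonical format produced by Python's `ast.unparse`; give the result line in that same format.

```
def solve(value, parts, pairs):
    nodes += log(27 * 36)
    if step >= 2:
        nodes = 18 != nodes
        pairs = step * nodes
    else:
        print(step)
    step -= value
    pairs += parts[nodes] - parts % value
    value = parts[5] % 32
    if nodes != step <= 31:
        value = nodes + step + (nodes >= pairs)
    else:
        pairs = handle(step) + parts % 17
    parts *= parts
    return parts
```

step = step - value

Transformed code:
def solve(value, parts, pairs):
    nodes = nodes + log(27 * 36)
    if step >= 2:
        nodes = 18 != nodes
        pairs = step * nodes
    else:
        print(step)
    step = step - value
    pairs = pairs + (parts[nodes] - parts % value)
    value = parts[5] % 32
    if nodes != step and step <= 31:
        value = nodes + step + (nodes >= pairs)
    else:
        pairs = handle(step) + parts % 17
    parts = parts * parts
    return parts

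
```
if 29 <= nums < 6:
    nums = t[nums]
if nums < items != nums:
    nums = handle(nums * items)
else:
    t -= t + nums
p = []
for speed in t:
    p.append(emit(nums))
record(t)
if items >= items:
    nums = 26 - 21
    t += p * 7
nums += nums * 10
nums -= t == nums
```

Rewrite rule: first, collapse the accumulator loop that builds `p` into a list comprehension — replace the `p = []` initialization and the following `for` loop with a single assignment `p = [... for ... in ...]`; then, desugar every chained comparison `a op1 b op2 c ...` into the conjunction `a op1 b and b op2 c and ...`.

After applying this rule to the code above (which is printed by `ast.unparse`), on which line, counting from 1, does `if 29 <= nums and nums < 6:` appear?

1

Transformed code:
if 29 <= nums and nums < 6:
    nums = t[nums]
if nums < items and items != nums:
    nums = handle(nums * items)
else:
    t -= t + nums
p = [emit(nums) for speed in t]
record(t)
if items >= items:
    nums = 26 - 21
    t += p * 7
nums += nums * 10
nums -= t == nums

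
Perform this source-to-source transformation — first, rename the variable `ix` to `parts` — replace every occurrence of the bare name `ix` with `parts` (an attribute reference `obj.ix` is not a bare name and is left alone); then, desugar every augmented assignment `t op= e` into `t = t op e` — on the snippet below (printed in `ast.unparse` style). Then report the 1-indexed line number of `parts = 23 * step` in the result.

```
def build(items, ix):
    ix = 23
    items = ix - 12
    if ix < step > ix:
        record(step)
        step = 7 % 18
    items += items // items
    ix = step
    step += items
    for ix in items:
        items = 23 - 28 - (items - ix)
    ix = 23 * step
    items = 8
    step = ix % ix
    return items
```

12

Transformed code:
def build(items, parts):
    parts = 23
    items = parts - 12
    if parts < step > parts:
        record(step)
        step = 7 % 18
    items = items + items // items
    parts = step
    step = step + items
    for parts in items:
        items = 23 - 28 - (items - parts)
    parts = 23 * step
    items = 8
    step = parts % parts
    return items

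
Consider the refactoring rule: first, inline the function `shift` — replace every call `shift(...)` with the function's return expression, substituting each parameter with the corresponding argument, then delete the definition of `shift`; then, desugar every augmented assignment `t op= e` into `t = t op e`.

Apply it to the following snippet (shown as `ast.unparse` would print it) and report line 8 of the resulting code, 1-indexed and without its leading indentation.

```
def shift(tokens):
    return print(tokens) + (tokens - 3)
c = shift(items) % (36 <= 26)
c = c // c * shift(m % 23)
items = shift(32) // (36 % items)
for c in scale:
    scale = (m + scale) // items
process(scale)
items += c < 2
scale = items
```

Transformed code:
c = (print(items) + (items - 3)) % (36 <= 26)
c = c // c * (print(m % 23) + (m % 23 - 3))
items = (print(32) + (32 - 3)) // (36 % items)
for c in scale:
    scale = (m + scale) // items
process(scale)
items = items + (c < 2)
scale = items

scale = items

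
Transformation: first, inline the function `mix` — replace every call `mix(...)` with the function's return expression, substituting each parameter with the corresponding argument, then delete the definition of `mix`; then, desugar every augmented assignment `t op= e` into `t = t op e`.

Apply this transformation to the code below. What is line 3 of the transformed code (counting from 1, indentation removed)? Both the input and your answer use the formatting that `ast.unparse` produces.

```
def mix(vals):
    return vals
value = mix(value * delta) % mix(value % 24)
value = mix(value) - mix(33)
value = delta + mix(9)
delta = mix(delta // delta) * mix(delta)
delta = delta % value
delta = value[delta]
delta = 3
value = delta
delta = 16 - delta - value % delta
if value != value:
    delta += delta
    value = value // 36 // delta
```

Transformed code:
value = value * delta % (value % 24)
value = value - 33
value = delta + 9
delta = delta // delta * delta
delta = delta % value
delta = value[delta]
delta = 3
value = delta
delta = 16 - delta - value % delta
if value != value:
    delta = delta + delta
    value = value // 36 // delta

value = delta + 9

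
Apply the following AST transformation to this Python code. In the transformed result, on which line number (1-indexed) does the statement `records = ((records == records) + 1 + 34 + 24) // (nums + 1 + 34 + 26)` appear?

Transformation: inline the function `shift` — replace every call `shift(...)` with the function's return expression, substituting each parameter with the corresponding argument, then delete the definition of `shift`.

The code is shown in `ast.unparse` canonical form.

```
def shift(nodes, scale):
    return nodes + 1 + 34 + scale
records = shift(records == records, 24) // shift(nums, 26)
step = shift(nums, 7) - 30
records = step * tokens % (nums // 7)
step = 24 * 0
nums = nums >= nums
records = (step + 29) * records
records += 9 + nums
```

Transformed code:
records = ((records == records) + 1 + 34 + 24) // (nums + 1 + 34 + 26)
step = nums + 1 + 34 + 7 - 30
records = step * tokens % (nums // 7)
step = 24 * 0
nums = nums >= nums
records = (step + 29) * records
records += 9 + nums

1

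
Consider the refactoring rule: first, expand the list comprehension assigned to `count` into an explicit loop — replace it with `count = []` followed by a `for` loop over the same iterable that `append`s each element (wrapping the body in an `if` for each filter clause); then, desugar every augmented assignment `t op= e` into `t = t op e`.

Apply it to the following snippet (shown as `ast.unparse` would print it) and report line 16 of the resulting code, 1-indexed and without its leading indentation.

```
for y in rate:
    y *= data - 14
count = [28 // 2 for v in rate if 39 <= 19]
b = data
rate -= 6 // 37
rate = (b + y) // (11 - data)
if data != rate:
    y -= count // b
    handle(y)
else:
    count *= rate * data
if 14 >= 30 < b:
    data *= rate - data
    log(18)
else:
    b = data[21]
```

Transformed code:
for y in rate:
    y = y * (data - 14)
count = []
for v in rate:
    if 39 <= 19:
        count.append(28 // 2)
b = data
rate = rate - 6 // 37
rate = (b + y) // (11 - data)
if data != rate:
    y = y - count // b
    handle(y)
else:
    count = count * (rate * data)
if 14 >= 30 < b:
    data = data * (rate - data)
    log(18)
else:
    b = data[21]

data = data * (rate - data)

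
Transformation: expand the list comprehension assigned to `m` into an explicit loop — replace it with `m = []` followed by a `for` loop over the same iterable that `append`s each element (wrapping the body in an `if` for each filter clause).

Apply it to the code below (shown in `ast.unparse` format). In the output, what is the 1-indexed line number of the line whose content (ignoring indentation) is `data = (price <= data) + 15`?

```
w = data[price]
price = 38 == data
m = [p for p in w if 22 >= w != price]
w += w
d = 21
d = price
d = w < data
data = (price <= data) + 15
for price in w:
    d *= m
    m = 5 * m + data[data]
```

11

Transformed code:
w = data[price]
price = 38 == data
m = []
for p in w:
    if 22 >= w != price:
        m.append(p)
w += w
d = 21
d = price
d = w < data
data = (price <= data) + 15
for price in w:
    d *= m
    m = 5 * m + data[data]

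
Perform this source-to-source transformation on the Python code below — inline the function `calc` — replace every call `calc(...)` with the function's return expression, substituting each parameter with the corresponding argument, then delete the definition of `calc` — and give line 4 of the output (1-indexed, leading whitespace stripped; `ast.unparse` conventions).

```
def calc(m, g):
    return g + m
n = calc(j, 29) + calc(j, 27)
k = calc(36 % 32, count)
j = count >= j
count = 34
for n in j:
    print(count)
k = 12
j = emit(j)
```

Transformed code:
n = 29 + j + (27 + j)
k = count + 36 % 32
j = count >= j
count = 34
for n in j:
    print(count)
k = 12
j = emit(j)

count = 34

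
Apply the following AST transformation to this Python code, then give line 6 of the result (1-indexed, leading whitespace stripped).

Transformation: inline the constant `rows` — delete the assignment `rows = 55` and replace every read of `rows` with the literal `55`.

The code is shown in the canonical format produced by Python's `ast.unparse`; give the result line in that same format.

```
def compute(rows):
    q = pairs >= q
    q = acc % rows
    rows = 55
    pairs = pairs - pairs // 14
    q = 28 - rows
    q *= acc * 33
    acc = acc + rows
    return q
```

Transformed code:
def compute(rows):
    q = pairs >= q
    q = acc % 55
    pairs = pairs - pairs // 14
    q = 28 - 55
    q *= acc * 33
    acc = acc + 55
    return q

q *= acc * 33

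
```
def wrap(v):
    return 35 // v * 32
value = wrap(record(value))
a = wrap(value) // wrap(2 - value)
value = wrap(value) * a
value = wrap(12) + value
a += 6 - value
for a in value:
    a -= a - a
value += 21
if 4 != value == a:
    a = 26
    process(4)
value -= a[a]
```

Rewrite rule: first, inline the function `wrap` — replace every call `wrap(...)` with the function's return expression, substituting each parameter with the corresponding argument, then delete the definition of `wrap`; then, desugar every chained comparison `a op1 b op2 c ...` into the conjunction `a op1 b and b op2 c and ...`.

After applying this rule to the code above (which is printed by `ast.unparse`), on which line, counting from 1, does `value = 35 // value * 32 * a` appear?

3

Transformed code:
value = 35 // record(value) * 32
a = 35 // value * 32 // (35 // (2 - value) * 32)
value = 35 // value * 32 * a
value = 35 // 12 * 32 + value
a += 6 - value
for a in value:
    a -= a - a
value += 21
if 4 != value and value == a:
    a = 26
    process(4)
value -= a[a]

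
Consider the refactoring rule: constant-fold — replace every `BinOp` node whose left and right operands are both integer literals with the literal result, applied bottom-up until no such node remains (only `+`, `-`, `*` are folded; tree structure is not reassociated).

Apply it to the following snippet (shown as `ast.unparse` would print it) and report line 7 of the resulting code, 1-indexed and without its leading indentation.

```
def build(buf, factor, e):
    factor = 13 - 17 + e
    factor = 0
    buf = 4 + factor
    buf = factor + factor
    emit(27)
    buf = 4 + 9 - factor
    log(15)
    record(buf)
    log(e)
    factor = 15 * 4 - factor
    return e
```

buf = 13 - factor

Transformed code:
def build(buf, factor, e):
    factor = -4 + e
    factor = 0
    buf = 4 + factor
    buf = factor + factor
    emit(27)
    buf = 13 - factor
    log(15)
    record(buf)
    log(e)
    factor = 60 - factor
    return e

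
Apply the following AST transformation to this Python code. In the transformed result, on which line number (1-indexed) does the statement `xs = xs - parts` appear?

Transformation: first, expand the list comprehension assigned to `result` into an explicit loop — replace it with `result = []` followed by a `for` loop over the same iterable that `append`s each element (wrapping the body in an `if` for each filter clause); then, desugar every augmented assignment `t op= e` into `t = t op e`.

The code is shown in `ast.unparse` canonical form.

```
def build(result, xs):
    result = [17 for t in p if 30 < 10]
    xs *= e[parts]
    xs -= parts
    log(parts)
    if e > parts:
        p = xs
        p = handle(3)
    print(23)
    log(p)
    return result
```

Transformed code:
def build(result, xs):
    result = []
    for t in p:
        if 30 < 10:
            result.append(17)
    xs = xs * e[parts]
    xs = xs - parts
    log(parts)
    if e > parts:
        p = xs
        p = handle(3)
    print(23)
    log(p)
    return result

7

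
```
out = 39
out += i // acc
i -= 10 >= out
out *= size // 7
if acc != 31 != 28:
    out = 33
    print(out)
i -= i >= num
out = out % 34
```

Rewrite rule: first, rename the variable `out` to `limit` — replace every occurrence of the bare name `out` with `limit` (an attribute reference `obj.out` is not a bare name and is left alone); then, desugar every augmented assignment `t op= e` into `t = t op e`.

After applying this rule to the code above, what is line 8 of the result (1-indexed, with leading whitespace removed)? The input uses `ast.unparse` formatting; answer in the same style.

i = i - (i >= num)

Transformed code:
limit = 39
limit = limit + i // acc
i = i - (10 >= limit)
limit = limit * (size // 7)
if acc != 31 != 28:
    limit = 33
    print(limit)
i = i - (i >= num)
limit = limit % 34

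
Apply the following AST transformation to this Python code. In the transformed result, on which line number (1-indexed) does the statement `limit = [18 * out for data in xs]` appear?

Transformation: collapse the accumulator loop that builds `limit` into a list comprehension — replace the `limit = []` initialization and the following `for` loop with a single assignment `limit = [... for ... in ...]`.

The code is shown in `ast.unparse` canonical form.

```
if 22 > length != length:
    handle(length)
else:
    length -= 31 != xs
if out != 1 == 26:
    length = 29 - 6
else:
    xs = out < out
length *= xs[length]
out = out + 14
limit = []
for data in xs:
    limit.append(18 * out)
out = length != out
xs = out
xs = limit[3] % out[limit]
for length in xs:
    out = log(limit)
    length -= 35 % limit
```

11

Transformed code:
if 22 > length != length:
    handle(length)
else:
    length -= 31 != xs
if out != 1 == 26:
    length = 29 - 6
else:
    xs = out < out
length *= xs[length]
out = out + 14
limit = [18 * out for data in xs]
out = length != out
xs = out
xs = limit[3] % out[limit]
for length in xs:
    out = log(limit)
    length -= 35 % limit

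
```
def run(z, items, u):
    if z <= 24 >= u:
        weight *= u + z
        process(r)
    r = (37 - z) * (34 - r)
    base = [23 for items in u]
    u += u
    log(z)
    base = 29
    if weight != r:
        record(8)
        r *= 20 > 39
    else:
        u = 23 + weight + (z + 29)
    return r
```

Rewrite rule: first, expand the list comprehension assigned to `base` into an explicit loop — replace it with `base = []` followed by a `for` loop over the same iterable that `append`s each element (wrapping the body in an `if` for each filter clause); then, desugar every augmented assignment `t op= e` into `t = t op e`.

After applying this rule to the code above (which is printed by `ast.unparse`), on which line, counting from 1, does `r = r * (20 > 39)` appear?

14

Transformed code:
def run(z, items, u):
    if z <= 24 >= u:
        weight = weight * (u + z)
        process(r)
    r = (37 - z) * (34 - r)
    base = []
    for items in u:
        base.append(23)
    u = u + u
    log(z)
    base = 29
    if weight != r:
        record(8)
        r = r * (20 > 39)
    else:
        u = 23 + weight + (z + 29)
    return r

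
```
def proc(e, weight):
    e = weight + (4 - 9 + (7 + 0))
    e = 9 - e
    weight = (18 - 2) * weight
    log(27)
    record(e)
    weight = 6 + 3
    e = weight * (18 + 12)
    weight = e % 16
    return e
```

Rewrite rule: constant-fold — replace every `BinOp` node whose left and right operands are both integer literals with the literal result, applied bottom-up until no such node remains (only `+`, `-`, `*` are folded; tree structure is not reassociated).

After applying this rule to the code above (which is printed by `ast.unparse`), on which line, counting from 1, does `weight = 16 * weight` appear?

Transformed code:
def proc(e, weight):
    e = weight + 2
    e = 9 - e
    weight = 16 * weight
    log(27)
    record(e)
    weight = 9
    e = weight * 30
    weight = e % 16
    return e

4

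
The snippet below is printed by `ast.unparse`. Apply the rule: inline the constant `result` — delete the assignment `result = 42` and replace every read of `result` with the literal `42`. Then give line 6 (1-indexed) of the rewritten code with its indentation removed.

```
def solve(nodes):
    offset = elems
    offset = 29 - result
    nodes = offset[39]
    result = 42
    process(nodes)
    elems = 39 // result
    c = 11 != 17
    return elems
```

Transformed code:
def solve(nodes):
    offset = elems
    offset = 29 - 42
    nodes = offset[39]
    process(nodes)
    elems = 39 // 42
    c = 11 != 17
    return elems

elems = 39 // 42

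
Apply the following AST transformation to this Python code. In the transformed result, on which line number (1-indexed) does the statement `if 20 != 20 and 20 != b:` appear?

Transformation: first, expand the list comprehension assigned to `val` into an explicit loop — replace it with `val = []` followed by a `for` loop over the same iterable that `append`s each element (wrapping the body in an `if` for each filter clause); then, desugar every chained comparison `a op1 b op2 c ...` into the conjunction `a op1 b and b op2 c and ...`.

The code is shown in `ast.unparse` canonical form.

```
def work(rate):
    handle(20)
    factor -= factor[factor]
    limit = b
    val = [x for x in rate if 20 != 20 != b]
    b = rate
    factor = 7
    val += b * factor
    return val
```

Transformed code:
def work(rate):
    handle(20)
    factor -= factor[factor]
    limit = b
    val = []
    for x in rate:
        if 20 != 20 and 20 != b:
            val.append(x)
    b = rate
    factor = 7
    val += b * factor
    return val

7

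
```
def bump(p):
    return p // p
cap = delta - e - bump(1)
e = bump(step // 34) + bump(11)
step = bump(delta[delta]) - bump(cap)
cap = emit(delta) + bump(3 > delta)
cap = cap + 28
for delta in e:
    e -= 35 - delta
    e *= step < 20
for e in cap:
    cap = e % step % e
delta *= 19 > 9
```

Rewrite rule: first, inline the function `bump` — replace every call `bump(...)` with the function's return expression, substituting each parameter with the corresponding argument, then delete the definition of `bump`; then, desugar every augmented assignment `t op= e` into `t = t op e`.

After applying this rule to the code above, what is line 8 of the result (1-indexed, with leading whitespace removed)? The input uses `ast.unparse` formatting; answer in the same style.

Transformed code:
cap = delta - e - 1 // 1
e = step // 34 // (step // 34) + 11 // 11
step = delta[delta] // delta[delta] - cap // cap
cap = emit(delta) + (3 > delta) // (3 > delta)
cap = cap + 28
for delta in e:
    e = e - (35 - delta)
    e = e * (step < 20)
for e in cap:
    cap = e % step % e
delta = delta * (19 > 9)

e = e * (step < 20)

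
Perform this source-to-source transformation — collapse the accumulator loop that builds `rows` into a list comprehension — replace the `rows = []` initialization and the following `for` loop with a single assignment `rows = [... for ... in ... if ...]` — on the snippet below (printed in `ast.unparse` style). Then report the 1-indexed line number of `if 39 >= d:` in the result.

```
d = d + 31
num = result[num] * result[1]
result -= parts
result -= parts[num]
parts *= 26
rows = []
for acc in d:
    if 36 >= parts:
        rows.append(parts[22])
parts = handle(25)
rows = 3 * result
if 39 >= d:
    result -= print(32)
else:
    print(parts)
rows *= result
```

9

Transformed code:
d = d + 31
num = result[num] * result[1]
result -= parts
result -= parts[num]
parts *= 26
rows = [parts[22] for acc in d if 36 >= parts]
parts = handle(25)
rows = 3 * result
if 39 >= d:
    result -= print(32)
else:
    print(parts)
rows *= result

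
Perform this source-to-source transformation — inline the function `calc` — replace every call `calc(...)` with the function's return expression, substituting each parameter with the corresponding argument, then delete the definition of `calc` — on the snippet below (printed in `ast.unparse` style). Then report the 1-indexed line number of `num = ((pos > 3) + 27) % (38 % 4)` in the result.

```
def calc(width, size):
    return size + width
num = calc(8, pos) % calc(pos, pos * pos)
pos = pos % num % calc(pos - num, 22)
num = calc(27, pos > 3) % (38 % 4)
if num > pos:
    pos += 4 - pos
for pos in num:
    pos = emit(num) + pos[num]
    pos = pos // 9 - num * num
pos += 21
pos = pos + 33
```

3

Transformed code:
num = (pos + 8) % (pos * pos + pos)
pos = pos % num % (22 + (pos - num))
num = ((pos > 3) + 27) % (38 % 4)
if num > pos:
    pos += 4 - pos
for pos in num:
    pos = emit(num) + pos[num]
    pos = pos // 9 - num * num
pos += 21
pos = pos + 33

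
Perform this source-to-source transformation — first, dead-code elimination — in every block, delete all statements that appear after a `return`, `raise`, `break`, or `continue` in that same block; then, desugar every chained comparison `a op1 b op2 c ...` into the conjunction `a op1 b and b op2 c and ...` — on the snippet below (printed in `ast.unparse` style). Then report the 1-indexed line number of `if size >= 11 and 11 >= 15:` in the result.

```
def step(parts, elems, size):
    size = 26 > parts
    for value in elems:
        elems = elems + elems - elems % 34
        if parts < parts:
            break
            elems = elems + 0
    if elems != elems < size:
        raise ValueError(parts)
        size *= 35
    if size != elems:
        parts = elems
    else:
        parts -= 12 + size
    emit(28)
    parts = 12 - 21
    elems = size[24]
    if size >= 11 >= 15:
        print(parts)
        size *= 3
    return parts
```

Transformed code:
def step(parts, elems, size):
    size = 26 > parts
    for value in elems:
        elems = elems + elems - elems % 34
        if parts < parts:
            break
    if elems != elems and elems < size:
        raise ValueError(parts)
    if size != elems:
        parts = elems
    else:
        parts -= 12 + size
    emit(28)
    parts = 12 - 21
    elems = size[24]
    if size >= 11 and 11 >= 15:
        print(parts)
        size *= 3
    return parts

16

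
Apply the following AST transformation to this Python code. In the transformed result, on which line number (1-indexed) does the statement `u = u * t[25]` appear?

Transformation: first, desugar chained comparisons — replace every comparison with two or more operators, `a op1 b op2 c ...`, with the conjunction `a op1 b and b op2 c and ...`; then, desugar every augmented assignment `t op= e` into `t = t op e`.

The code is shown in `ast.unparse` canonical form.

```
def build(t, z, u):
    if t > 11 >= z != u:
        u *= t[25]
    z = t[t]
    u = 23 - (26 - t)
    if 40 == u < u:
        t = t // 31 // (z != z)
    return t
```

Transformed code:
def build(t, z, u):
    if t > 11 and 11 >= z and (z != u):
        u = u * t[25]
    z = t[t]
    u = 23 - (26 - t)
    if 40 == u and u < u:
        t = t // 31 // (z != z)
    return t

3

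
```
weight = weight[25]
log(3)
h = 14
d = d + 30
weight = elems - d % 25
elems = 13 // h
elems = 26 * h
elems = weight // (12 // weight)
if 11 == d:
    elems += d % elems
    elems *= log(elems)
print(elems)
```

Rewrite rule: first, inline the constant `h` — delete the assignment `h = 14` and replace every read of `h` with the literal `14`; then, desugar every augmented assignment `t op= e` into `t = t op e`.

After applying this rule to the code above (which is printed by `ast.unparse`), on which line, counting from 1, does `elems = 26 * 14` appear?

Transformed code:
weight = weight[25]
log(3)
d = d + 30
weight = elems - d % 25
elems = 13 // 14
elems = 26 * 14
elems = weight // (12 // weight)
if 11 == d:
    elems = elems + d % elems
    elems = elems * log(elems)
print(elems)

6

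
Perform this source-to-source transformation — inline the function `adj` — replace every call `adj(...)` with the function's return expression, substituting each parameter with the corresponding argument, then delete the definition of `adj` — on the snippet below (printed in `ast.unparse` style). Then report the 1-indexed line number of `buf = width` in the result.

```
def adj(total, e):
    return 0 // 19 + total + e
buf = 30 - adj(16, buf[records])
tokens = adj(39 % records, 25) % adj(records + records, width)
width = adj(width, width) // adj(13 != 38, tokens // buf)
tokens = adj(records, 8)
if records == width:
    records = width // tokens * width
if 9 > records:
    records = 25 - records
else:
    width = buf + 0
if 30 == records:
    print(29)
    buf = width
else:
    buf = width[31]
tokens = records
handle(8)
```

Transformed code:
buf = 30 - (0 // 19 + 16 + buf[records])
tokens = (0 // 19 + 39 % records + 25) % (0 // 19 + (records + records) + width)
width = (0 // 19 + width + width) // (0 // 19 + (13 != 38) + tokens // buf)
tokens = 0 // 19 + records + 8
if records == width:
    records = width // tokens * width
if 9 > records:
    records = 25 - records
else:
    width = buf + 0
if 30 == records:
    print(29)
    buf = width
else:
    buf = width[31]
tokens = records
handle(8)

13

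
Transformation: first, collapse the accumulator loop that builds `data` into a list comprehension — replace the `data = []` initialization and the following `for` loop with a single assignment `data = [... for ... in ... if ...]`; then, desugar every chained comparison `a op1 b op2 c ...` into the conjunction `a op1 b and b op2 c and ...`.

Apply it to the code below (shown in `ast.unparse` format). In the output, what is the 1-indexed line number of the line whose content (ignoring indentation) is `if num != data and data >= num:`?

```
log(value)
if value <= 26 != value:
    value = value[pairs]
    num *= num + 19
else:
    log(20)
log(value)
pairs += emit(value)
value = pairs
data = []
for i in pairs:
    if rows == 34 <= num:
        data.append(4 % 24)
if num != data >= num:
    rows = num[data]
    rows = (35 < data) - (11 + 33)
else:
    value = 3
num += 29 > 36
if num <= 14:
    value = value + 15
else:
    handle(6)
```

11

Transformed code:
log(value)
if value <= 26 and 26 != value:
    value = value[pairs]
    num *= num + 19
else:
    log(20)
log(value)
pairs += emit(value)
value = pairs
data = [4 % 24 for i in pairs if rows == 34 and 34 <= num]
if num != data and data >= num:
    rows = num[data]
    rows = (35 < data) - (11 + 33)
else:
    value = 3
num += 29 > 36
if num <= 14:
    value = value + 15
else:
    handle(6)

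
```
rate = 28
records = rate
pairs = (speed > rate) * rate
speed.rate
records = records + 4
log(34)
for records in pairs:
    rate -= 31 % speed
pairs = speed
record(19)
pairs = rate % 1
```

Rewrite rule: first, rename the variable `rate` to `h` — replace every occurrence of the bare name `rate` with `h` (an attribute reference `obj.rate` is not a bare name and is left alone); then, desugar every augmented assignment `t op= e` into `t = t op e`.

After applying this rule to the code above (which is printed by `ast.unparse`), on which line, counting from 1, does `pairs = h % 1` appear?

11

Transformed code:
h = 28
records = h
pairs = (speed > h) * h
speed.rate
records = records + 4
log(34)
for records in pairs:
    h = h - 31 % speed
pairs = speed
record(19)
pairs = h % 1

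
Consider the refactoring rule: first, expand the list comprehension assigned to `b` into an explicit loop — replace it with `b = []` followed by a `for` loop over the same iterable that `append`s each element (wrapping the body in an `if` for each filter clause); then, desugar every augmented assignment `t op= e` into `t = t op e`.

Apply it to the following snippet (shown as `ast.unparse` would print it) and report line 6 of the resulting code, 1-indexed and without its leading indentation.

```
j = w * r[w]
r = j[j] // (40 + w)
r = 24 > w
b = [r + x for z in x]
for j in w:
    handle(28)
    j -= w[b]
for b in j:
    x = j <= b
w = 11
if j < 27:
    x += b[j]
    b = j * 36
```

Transformed code:
j = w * r[w]
r = j[j] // (40 + w)
r = 24 > w
b = []
for z in x:
    b.append(r + x)
for j in w:
    handle(28)
    j = j - w[b]
for b in j:
    x = j <= b
w = 11
if j < 27:
    x = x + b[j]
    b = j * 36

b.append(r + x)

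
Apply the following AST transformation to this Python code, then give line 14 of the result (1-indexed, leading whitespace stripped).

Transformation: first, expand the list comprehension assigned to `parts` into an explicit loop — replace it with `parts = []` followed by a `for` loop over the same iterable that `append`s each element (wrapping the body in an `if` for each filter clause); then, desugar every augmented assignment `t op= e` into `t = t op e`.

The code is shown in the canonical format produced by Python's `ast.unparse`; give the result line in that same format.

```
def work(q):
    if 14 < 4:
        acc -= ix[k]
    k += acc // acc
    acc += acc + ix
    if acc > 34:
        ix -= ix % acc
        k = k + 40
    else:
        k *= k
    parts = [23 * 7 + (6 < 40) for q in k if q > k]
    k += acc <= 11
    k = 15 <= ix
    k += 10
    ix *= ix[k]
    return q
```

parts.append(23 * 7 + (6 < 40))

Transformed code:
def work(q):
    if 14 < 4:
        acc = acc - ix[k]
    k = k + acc // acc
    acc = acc + (acc + ix)
    if acc > 34:
        ix = ix - ix % acc
        k = k + 40
    else:
        k = k * k
    parts = []
    for q in k:
        if q > k:
            parts.append(23 * 7 + (6 < 40))
    k = k + (acc <= 11)
    k = 15 <= ix
    k = k + 10
    ix = ix * ix[k]
    return q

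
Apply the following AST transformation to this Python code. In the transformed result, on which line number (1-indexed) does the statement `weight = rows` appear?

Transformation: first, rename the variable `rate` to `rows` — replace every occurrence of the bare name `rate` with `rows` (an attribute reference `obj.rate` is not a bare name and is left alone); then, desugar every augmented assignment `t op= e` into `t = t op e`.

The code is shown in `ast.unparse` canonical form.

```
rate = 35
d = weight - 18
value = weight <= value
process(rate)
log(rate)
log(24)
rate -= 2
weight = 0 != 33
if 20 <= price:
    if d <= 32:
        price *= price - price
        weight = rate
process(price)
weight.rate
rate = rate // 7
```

Transformed code:
rows = 35
d = weight - 18
value = weight <= value
process(rows)
log(rows)
log(24)
rows = rows - 2
weight = 0 != 33
if 20 <= price:
    if d <= 32:
        price = price * (price - price)
        weight = rows
process(price)
weight.rate
rows = rows // 7

12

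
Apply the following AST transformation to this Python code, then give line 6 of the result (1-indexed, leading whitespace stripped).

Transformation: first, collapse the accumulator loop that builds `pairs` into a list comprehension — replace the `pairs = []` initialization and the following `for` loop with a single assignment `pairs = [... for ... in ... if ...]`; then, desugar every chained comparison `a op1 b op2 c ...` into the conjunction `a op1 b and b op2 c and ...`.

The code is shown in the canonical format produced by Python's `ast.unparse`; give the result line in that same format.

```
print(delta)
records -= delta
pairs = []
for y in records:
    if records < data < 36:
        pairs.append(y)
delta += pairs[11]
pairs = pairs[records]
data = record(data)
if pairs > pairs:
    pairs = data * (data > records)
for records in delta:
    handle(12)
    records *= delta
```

data = record(data)

Transformed code:
print(delta)
records -= delta
pairs = [y for y in records if records < data and data < 36]
delta += pairs[11]
pairs = pairs[records]
data = record(data)
if pairs > pairs:
    pairs = data * (data > records)
for records in delta:
    handle(12)
    records *= delta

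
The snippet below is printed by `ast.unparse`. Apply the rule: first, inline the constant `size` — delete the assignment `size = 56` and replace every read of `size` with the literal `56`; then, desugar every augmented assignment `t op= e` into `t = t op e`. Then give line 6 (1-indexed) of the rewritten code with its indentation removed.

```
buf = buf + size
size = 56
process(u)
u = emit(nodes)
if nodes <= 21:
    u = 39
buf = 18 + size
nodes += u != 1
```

Transformed code:
buf = buf + 56
process(u)
u = emit(nodes)
if nodes <= 21:
    u = 39
buf = 18 + 56
nodes = nodes + (u != 1)

buf = 18 + 56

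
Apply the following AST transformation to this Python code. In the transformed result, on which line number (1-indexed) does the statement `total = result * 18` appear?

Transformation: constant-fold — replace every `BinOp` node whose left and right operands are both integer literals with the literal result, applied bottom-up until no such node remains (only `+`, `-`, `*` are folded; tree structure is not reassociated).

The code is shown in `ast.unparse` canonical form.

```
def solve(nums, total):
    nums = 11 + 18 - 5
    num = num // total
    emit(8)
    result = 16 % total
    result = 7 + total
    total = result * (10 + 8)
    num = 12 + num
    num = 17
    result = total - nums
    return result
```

Transformed code:
def solve(nums, total):
    nums = 24
    num = num // total
    emit(8)
    result = 16 % total
    result = 7 + total
    total = result * 18
    num = 12 + num
    num = 17
    result = total - nums
    return result

7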